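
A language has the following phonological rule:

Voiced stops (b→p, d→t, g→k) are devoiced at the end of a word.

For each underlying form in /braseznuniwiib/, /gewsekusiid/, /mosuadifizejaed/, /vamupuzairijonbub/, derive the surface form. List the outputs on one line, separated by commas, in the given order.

braseznuniwiip, gewsekusiit, mosuadifizejaet, vamupuzairijonbup

/braseznuniwiib/: /b/ is a voiced stop in word-final position, so it devoices to [p]. → [braseznuniwiip].
/gewsekusiid/: /d/ is a voiced stop in word-final position, so it devoices to [t]. → [gewsekusiit].
/mosuadifizejaed/: /d/ is a voiced stop in word-final position, so it devoices to [t]. → [mosuadifizejaet].
/vamupuzairijonbub/: /b/ is a voiced stop in word-final position, so it devoices to [p]. → [vamupuzairijonbup].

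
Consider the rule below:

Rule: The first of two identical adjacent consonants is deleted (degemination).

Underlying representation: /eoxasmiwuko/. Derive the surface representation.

eoxasmiwuko

No segment of /eoxasmiwuko/ meets the structural description of the rule, so the form surfaces unchanged.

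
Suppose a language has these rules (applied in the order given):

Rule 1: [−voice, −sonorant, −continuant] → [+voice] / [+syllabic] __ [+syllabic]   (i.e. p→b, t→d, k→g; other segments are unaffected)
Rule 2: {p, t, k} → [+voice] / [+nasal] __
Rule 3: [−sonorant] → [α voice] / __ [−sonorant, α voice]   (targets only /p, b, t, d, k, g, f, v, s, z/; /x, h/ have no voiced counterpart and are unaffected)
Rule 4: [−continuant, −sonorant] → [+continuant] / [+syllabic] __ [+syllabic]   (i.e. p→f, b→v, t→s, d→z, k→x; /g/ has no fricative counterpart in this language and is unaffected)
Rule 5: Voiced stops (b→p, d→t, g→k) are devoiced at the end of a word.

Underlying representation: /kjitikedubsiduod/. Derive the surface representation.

Rule 1 (intervocalic voicing): /t/ is a voiceless stop between vowels /i/ and /i/, so it voices to [d]. /k/ is a voiceless stop between vowels /i/ and /e/, so it voices to [g]. /kjitikedubsiduod/ → kjidigedubsiduod.
Rule 2 (post-nasal voicing): no segment meets the environment; /kjidigedubsiduod/ is unchanged.
Rule 3 (regressive voicing assimilation): /b/ precedes the voiceless obstruent /s/, so it devoices to [p] by assimilation. /kjidigedubsiduod/ → kjidigedupsiduod.
Rule 4 (intervocalic spirantization): /d/ is a stop between vowels /i/ and /i/, so it spirantizes to the fricative [z]. /d/ is a stop between vowels /e/ and /u/, so it spirantizes to the fricative [z]. /d/ is a stop between vowels /i/ and /u/, so it spirantizes to the fricative [z]. /kjidigedupsiduod/ → kjizigezupsizuod.
Rule 5 (final devoicing): /d/ is a voiced stop in word-final position, so it devoices to [t]. /kjizigezupsizuod/ → kjizigezupsizuot.

kjizigezupsizuot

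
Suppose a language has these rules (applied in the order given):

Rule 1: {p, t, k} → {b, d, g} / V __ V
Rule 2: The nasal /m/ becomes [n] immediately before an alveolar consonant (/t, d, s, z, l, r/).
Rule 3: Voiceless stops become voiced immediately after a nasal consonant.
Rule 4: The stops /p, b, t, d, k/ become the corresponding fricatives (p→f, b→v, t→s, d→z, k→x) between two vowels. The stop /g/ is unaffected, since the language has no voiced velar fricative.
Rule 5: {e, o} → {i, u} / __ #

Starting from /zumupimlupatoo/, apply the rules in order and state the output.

Rule 1 (intervocalic voicing): /p/ is a voiceless stop between vowels /u/ and /i/, so it voices to [b]. /p/ is a voiceless stop between vowels /u/ and /a/, so it voices to [b]. /t/ is a voiceless stop between vowels /a/ and /o/, so it voices to [d]. /zumupimlupatoo/ → zumubimlubadoo.
Rule 2 (nasal place assimilation): /m/ precedes the alveolar consonant /l/, so it assimilates in place to [n]. /zumubimlubadoo/ → zumubinlubadoo.
Rule 3 (post-nasal voicing): no segment meets the environment; /zumubinlubadoo/ is unchanged.
Rule 4 (intervocalic spirantization): /b/ is a stop between vowels /u/ and /i/, so it spirantizes to the fricative [v]. /b/ is a stop between vowels /u/ and /a/, so it spirantizes to the fricative [v]. /d/ is a stop between vowels /a/ and /o/, so it spirantizes to the fricative [z]. /zumubinlubadoo/ → zumuvinluvazoo.
Rule 5 (final vowel raising): /o/ is a mid vowel in word-final position, so it raises to [u]. /zumuvinluvazoo/ → zumuvinluvazou.

zumuvinluvazou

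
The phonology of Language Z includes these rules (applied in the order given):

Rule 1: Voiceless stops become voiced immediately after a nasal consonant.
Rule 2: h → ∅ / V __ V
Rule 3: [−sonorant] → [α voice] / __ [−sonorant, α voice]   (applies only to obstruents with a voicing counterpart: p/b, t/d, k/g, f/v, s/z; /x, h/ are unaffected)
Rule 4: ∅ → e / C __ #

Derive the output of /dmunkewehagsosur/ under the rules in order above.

dmungeweaksosure

Rule 1 (post-nasal voicing): /k/ is a voiceless stop immediately after the nasal /n/, so it voices to [g]. /dmunkewehagsosur/ → dmungewehagsosur.
Rule 2 (intervocalic h-deletion): /h/ occurs between vowels /e/ and /a/, so it deletes. /dmungewehagsosur/ → dmungeweagsosur.
Rule 3 (regressive voicing assimilation): /g/ precedes the voiceless obstruent /s/, so it devoices to [k] by assimilation. /dmungeweagsosur/ → dmungeweaksosur.
Rule 4 (final e-epenthesis): the form ends in the consonant /r/, so [e] is inserted word-finally. /dmungeweaksosur/ → dmungeweaksosure.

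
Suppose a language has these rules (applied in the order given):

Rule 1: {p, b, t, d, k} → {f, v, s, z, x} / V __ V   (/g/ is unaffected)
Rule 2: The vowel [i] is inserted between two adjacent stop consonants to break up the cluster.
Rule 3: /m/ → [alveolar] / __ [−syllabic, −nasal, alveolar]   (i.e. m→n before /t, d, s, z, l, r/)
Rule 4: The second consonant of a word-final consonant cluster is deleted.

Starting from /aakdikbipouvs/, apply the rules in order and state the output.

aakidikibifouv

Rule 1 (intervocalic spirantization): /p/ is a stop between vowels /i/ and /o/, so it spirantizes to the fricative [f]. /aakdikbipouvs/ → aakdikbifouvs.
Rule 2 (stop-cluster i-epenthesis): /k/ and /d/ form a stop–stop cluster, so [i] is inserted between them. /k/ and /b/ form a stop–stop cluster, so [i] is inserted between them. /aakdikbifouvs/ → aakidikibifouvs.
Rule 3 (nasal place assimilation): no segment meets the environment; /aakidikibifouvs/ is unchanged.
Rule 4 (final cluster simplification): /s/ is the second consonant of a word-final cluster /vs/, so it deletes. /aakidikibifouvs/ → aakidikibifouv.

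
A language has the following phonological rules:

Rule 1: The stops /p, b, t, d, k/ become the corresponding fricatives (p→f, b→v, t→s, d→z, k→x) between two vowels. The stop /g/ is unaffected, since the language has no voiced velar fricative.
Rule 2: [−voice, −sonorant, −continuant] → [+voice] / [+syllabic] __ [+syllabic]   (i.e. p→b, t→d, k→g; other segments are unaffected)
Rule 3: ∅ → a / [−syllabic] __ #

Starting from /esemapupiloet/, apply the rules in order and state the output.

Rule 1 (intervocalic spirantization): /p/ is a stop between vowels /a/ and /u/, so it spirantizes to the fricative [f]. /p/ is a stop between vowels /u/ and /i/, so it spirantizes to the fricative [f]. /esemapupiloet/ → esemafufiloet.
Rule 2 (intervocalic voicing): no segment meets the environment; /esemafufiloet/ is unchanged.
Rule 3 (final a-epenthesis): the form ends in the consonant /t/, so [a] is inserted word-finally. /esemafufiloet/ → esemafufiloeta.

esemafufiloeta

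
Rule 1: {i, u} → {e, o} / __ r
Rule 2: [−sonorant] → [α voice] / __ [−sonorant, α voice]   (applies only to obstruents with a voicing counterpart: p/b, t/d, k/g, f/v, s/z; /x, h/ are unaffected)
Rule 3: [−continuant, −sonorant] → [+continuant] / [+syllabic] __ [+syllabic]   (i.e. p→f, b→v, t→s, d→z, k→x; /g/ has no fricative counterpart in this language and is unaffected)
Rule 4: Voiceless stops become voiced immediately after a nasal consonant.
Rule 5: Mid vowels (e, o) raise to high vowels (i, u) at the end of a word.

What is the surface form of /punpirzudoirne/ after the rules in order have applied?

punberzuzoerni

Rule 1 (pre-rhotic lowering): /i/ is a high vowel immediately before /r/, so it lowers to [e]. /i/ is a high vowel immediately before /r/, so it lowers to [e]. /punpirzudoirne/ → punperzudoerne.
Rule 2 (regressive voicing assimilation): no segment meets the environment; /punperzudoerne/ is unchanged.
Rule 3 (intervocalic spirantization): /d/ is a stop between vowels /u/ and /o/, so it spirantizes to the fricative [z]. /punperzudoerne/ → punperzuzoerne.
Rule 4 (post-nasal voicing): /p/ is a voiceless stop immediately after the nasal /n/, so it voices to [b]. /punperzuzoerne/ → punberzuzoerne.
Rule 5 (final vowel raising): /e/ is a mid vowel in word-final position, so it raises to [i]. /punberzuzoerne/ → punberzuzoerni.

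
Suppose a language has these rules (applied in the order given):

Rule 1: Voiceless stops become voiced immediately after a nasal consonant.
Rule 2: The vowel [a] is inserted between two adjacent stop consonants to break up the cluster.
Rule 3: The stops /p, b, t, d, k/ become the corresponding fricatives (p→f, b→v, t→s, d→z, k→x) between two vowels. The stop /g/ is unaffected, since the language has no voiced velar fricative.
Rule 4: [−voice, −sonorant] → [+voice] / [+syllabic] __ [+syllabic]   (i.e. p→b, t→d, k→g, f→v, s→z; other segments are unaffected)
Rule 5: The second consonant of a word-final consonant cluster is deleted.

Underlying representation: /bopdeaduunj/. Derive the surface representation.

Rule 1 (post-nasal voicing): no segment meets the environment; /bopdeaduunj/ is unchanged.
Rule 2 (stop-cluster a-epenthesis): /p/ and /d/ form a stop–stop cluster, so [a] is inserted between them. /bopdeaduunj/ → bopadeaduunj.
Rule 3 (intervocalic spirantization): /p/ is a stop between vowels /o/ and /a/, so it spirantizes to the fricative [f]. /d/ is a stop between vowels /a/ and /e/, so it spirantizes to the fricative [z]. /d/ is a stop between vowels /a/ and /u/, so it spirantizes to the fricative [z]. /bopadeaduunj/ → bofazeazuunj.
Rule 4 (intervocalic voicing): /f/ is a voiceless obstruent between vowels /o/ and /a/, so it voices to [v]. /bofazeazuunj/ → bovazeazuunj.
Rule 5 (final cluster simplification): /j/ is the second consonant of a word-final cluster /nj/, so it deletes. /bovazeazuunj/ → bovazeazuun.

bovazeazuun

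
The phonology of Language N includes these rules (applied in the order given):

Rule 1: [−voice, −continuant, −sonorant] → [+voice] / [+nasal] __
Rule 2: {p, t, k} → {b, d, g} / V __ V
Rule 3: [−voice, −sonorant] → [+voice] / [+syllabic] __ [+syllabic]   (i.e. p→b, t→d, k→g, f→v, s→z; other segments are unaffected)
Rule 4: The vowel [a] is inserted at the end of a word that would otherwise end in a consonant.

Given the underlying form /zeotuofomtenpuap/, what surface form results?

Rule 1 (post-nasal voicing): /t/ is a voiceless stop immediately after the nasal /m/, so it voices to [d]. /p/ is a voiceless stop immediately after the nasal /n/, so it voices to [b]. /zeotuofomtenpuap/ → zeotuofomdenbuap.
Rule 2 (intervocalic voicing): /t/ is a voiceless stop between vowels /o/ and /u/, so it voices to [d]. /zeotuofomdenbuap/ → zeoduofomdenbuap.
Rule 3 (intervocalic voicing): /f/ is a voiceless obstruent between vowels /o/ and /o/, so it voices to [v]. /zeoduofomdenbuap/ → zeoduovomdenbuap.
Rule 4 (final a-epenthesis): the form ends in the consonant /p/, so [a] is inserted word-finally. /zeoduovomdenbuap/ → zeoduovomdenbuapa.

zeoduovomdenbuapa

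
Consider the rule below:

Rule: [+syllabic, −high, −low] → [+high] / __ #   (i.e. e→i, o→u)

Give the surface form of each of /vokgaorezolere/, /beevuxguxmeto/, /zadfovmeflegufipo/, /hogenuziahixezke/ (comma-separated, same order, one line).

vokgaorezoleri, beevuxguxmetu, zadfovmeflegufipu, hogenuziahixezki

/vokgaorezolere/: /e/ is a mid vowel in word-final position, so it raises to [i]. → [vokgaorezoleri].
/beevuxguxmeto/: /o/ is a mid vowel in word-final position, so it raises to [u]. → [beevuxguxmetu].
/zadfovmeflegufipo/: /o/ is a mid vowel in word-final position, so it raises to [u]. → [zadfovmeflegufipu].
/hogenuziahixezke/: /e/ is a mid vowel in word-final position, so it raises to [i]. → [hogenuziahixezki].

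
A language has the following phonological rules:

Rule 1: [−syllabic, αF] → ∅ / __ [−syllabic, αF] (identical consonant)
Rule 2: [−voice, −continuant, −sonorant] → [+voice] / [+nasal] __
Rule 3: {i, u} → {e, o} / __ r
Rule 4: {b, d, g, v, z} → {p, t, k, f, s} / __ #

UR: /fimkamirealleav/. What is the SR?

fimgamerealeaf

Rule 1 (degemination): /ll/ is a geminate; the first /l/ deletes. /fimkamirealleav/ → fimkamirealeav.
Rule 2 (post-nasal voicing): /k/ is a voiceless stop immediately after the nasal /m/, so it voices to [g]. /fimkamirealeav/ → fimgamirealeav.
Rule 3 (pre-rhotic lowering): /i/ is a high vowel immediately before /r/, so it lowers to [e]. /fimgamirealeav/ → fimgamerealeav.
Rule 4 (final devoicing): /v/ is a voiced obstruent in word-final position, so it devoices to [f]. /fimgamerealeav/ → fimgamerealeaf.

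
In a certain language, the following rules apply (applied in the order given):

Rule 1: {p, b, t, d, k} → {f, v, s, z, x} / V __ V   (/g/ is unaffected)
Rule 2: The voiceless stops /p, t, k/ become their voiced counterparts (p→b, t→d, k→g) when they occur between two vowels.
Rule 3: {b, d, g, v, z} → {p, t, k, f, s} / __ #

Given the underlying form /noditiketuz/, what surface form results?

nozisixesus

Rule 1 (intervocalic spirantization): /d/ is a stop between vowels /o/ and /i/, so it spirantizes to the fricative [z]. /t/ is a stop between vowels /i/ and /i/, so it spirantizes to the fricative [s]. /k/ is a stop between vowels /i/ and /e/, so it spirantizes to the fricative [x]. /t/ is a stop between vowels /e/ and /u/, so it spirantizes to the fricative [s]. /noditiketuz/ → nozisixesuz.
Rule 2 (intervocalic voicing): no segment meets the environment; /nozisixesuz/ is unchanged.
Rule 3 (final devoicing): /z/ is a voiced obstruent in word-final position, so it devoices to [s]. /nozisixesuz/ → nozisixesus.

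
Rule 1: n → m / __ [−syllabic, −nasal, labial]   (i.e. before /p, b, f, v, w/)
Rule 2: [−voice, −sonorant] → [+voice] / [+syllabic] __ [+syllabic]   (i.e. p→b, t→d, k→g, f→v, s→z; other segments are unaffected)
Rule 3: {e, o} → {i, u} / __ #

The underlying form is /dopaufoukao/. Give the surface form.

dobauvougau

Rule 1 (nasal place assimilation): no segment meets the environment; /dopaufoukao/ is unchanged.
Rule 2 (intervocalic voicing): /p/ is a voiceless obstruent between vowels /o/ and /a/, so it voices to [b]. /f/ is a voiceless obstruent between vowels /u/ and /o/, so it voices to [v]. /k/ is a voiceless obstruent between vowels /u/ and /a/, so it voices to [g]. /dopaufoukao/ → dobauvougao.
Rule 3 (final vowel raising): /o/ is a mid vowel in word-final position, so it raises to [u]. /dobauvougao/ → dobauvougau.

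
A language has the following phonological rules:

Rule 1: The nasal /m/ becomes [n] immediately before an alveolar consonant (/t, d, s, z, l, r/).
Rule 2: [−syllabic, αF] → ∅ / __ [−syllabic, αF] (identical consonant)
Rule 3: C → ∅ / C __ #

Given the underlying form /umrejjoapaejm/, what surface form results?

Rule 1 (nasal place assimilation): /m/ precedes the alveolar consonant /r/, so it assimilates in place to [n]. /umrejjoapaejm/ → unrejjoapaejm.
Rule 2 (degemination): /jj/ is a geminate; the first /j/ deletes. /unrejjoapaejm/ → unrejoapaejm.
Rule 3 (final cluster simplification): /m/ is the second consonant of a word-final cluster /jm/, so it deletes. /unrejoapaejm/ → unrejoapaej.

unrejoapaej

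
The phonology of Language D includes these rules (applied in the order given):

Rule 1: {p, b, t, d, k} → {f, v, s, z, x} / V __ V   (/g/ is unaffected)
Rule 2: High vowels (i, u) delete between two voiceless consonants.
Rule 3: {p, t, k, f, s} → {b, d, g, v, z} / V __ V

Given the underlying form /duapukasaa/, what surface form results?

Rule 1 (intervocalic spirantization): /p/ is a stop between vowels /a/ and /u/, so it spirantizes to the fricative [f]. /k/ is a stop between vowels /u/ and /a/, so it spirantizes to the fricative [x]. /duapukasaa/ → duafuxasaa.
Rule 2 (high vowel syncope): /u/ is a high vowel flanked by voiceless consonants /f/ and /x/, so it deletes. /duafuxasaa/ → duafxasaa.
Rule 3 (intervocalic voicing): /s/ is a voiceless obstruent between vowels /a/ and /a/, so it voices to [z]. /duafxasaa/ → duafxazaa.

duafxazaa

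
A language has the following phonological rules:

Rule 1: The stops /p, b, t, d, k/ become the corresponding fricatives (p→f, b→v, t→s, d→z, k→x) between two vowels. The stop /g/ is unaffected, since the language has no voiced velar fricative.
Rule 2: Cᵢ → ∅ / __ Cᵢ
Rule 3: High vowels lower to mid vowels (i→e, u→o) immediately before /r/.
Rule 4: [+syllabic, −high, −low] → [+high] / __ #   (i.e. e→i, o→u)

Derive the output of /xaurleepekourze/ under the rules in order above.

xaorleefexoorzi

Rule 1 (intervocalic spirantization): /p/ is a stop between vowels /e/ and /e/, so it spirantizes to the fricative [f]. /k/ is a stop between vowels /e/ and /o/, so it spirantizes to the fricative [x]. /xaurleepekourze/ → xaurleefexourze.
Rule 2 (degemination): no segment meets the environment; /xaurleefexourze/ is unchanged.
Rule 3 (pre-rhotic lowering): /u/ is a high vowel immediately before /r/, so it lowers to [o]. /u/ is a high vowel immediately before /r/, so it lowers to [o]. /xaurleefexourze/ → xaorleefexoorze.
Rule 4 (final vowel raising): /e/ is a mid vowel in word-final position, so it raises to [i]. /xaorleefexoorze/ → xaorleefexoorzi.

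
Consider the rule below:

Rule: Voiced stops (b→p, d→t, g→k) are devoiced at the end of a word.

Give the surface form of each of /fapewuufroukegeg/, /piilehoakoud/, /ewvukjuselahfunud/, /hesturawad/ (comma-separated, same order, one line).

fapewuufroukegek, piilehoakout, ewvukjuselahfunut, hesturawat

/fapewuufroukegeg/: /g/ is a voiced stop in word-final position, so it devoices to [k]. → [fapewuufroukegek].
/piilehoakoud/: /d/ is a voiced stop in word-final position, so it devoices to [t]. → [piilehoakout].
/ewvukjuselahfunud/: /d/ is a voiced stop in word-final position, so it devoices to [t]. → [ewvukjuselahfunut].
/hesturawad/: /d/ is a voiced stop in word-final position, so it devoices to [t]. → [hesturawat].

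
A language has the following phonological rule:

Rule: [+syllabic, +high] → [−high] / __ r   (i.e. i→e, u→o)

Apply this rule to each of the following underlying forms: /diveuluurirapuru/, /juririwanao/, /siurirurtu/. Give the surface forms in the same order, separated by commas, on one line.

diveuluoreraporu, joreriwanao, siorerortu

/diveuluurirapuru/: /u/ is a high vowel immediately before /r/, so it lowers to [o]. /i/ is a high vowel immediately before /r/, so it lowers to [e]. /u/ is a high vowel immediately before /r/, so it lowers to [o]. → [diveuluoreraporu].
/juririwanao/: /u/ is a high vowel immediately before /r/, so it lowers to [o]. /i/ is a high vowel immediately before /r/, so it lowers to [e]. → [joreriwanao].
/siurirurtu/: /u/ is a high vowel immediately before /r/, so it lowers to [o]. /i/ is a high vowel immediately before /r/, so it lowers to [e]. /u/ is a high vowel immediately before /r/, so it lowers to [o]. → [siorerortu].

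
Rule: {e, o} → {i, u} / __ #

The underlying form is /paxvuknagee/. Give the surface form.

paxvuknagei

/e/ is a mid vowel in word-final position, so it raises to [i].
Surface form: [paxvuknagei].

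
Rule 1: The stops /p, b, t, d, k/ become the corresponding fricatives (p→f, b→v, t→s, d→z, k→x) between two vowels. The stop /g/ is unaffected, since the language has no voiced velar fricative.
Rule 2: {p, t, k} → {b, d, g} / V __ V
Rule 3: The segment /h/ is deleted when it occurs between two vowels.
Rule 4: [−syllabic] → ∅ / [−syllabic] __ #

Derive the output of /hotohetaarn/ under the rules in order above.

hosoesaar

Rule 1 (intervocalic spirantization): /t/ is a stop between vowels /o/ and /o/, so it spirantizes to the fricative [s]. /t/ is a stop between vowels /e/ and /a/, so it spirantizes to the fricative [s]. /hotohetaarn/ → hosohesaarn.
Rule 2 (intervocalic voicing): no segment meets the environment; /hosohesaarn/ is unchanged.
Rule 3 (intervocalic h-deletion): /h/ occurs between vowels /o/ and /e/, so it deletes. /hosohesaarn/ → hosoesaarn.
Rule 4 (final cluster simplification): /n/ is the second consonant of a word-final cluster /rn/, so it deletes. /hosoesaarn/ → hosoesaar.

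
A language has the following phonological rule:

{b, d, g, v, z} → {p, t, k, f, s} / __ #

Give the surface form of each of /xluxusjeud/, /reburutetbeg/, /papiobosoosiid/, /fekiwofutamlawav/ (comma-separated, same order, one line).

/xluxusjeud/: /d/ is a voiced obstruent in word-final position, so it devoices to [t]. → [xluxusjeut].
/reburutetbeg/: /g/ is a voiced obstruent in word-final position, so it devoices to [k]. → [reburutetbek].
/papiobosoosiid/: /d/ is a voiced obstruent in word-final position, so it devoices to [t]. → [papiobosoosiit].
/fekiwofutamlawav/: /v/ is a voiced obstruent in word-final position, so it devoices to [f]. → [fekiwofutamlawaf].

xluxusjeut, reburutetbek, papiobosoosiit, fekiwofutamlawaf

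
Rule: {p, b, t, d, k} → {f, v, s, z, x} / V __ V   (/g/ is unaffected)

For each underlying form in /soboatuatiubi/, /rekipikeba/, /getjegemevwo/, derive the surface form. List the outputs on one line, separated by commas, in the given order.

sovoasuasiuvi, rexifixeva, getjegemevwo

/soboatuatiubi/: /b/ is a stop between vowels /o/ and /o/, so it spirantizes to the fricative [v]. /t/ is a stop between vowels /a/ and /u/, so it spirantizes to the fricative [s]. /t/ is a stop between vowels /a/ and /i/, so it spirantizes to the fricative [s]. /b/ is a stop between vowels /u/ and /i/, so it spirantizes to the fricative [v]. → [sovoasuasiuvi].
/rekipikeba/: /k/ is a stop between vowels /e/ and /i/, so it spirantizes to the fricative [x]. /p/ is a stop between vowels /i/ and /i/, so it spirantizes to the fricative [f]. /k/ is a stop between vowels /i/ and /e/, so it spirantizes to the fricative [x]. /b/ is a stop between vowels /e/ and /a/, so it spirantizes to the fricative [v]. → [rexifixeva].
/getjegemevwo/: the rule's environment is not met; surfaces unchanged as [getjegemevwo].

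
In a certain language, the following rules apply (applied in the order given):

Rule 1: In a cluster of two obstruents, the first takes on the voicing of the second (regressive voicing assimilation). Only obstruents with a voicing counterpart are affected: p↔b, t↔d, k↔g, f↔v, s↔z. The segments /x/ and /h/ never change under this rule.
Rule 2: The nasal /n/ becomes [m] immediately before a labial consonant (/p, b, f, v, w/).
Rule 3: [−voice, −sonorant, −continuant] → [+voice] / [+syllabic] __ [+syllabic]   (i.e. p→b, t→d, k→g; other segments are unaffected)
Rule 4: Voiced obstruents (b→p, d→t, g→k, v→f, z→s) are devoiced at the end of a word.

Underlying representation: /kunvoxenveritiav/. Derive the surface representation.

Rule 1 (regressive voicing assimilation): no segment meets the environment; /kunvoxenveritiav/ is unchanged.
Rule 2 (nasal place assimilation): /n/ precedes the labial consonant /v/, so it assimilates in place to [m]. /n/ precedes the labial consonant /v/, so it assimilates in place to [m]. /kunvoxenveritiav/ → kumvoxemveritiav.
Rule 3 (intervocalic voicing): /t/ is a voiceless stop between vowels /i/ and /i/, so it voices to [d]. /kumvoxemveritiav/ → kumvoxemveridiav.
Rule 4 (final devoicing): /v/ is a voiced obstruent in word-final position, so it devoices to [f]. /kumvoxemveridiav/ → kumvoxemveridiaf.

kumvoxemveridiaf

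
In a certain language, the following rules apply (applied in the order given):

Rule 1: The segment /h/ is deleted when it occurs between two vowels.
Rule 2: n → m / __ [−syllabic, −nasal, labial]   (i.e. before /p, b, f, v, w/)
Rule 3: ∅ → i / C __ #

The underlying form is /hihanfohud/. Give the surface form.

hiamfoudi

Rule 1 (intervocalic h-deletion): /h/ occurs between vowels /i/ and /a/, so it deletes. /h/ occurs between vowels /o/ and /u/, so it deletes. /hihanfohud/ → hianfoud.
Rule 2 (nasal place assimilation): /n/ precedes the labial consonant /f/, so it assimilates in place to [m]. /hianfoud/ → hiamfoud.
Rule 3 (final i-epenthesis): the form ends in the consonant /d/, so [i] is inserted word-finally. /hiamfoud/ → hiamfoudi.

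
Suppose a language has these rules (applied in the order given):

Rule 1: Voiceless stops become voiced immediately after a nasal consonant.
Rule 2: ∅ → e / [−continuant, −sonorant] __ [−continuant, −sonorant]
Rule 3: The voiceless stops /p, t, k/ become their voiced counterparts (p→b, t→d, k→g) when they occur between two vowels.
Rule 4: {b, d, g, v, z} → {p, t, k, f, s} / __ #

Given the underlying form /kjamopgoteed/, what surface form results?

Rule 1 (post-nasal voicing): no segment meets the environment; /kjamopgoteed/ is unchanged.
Rule 2 (stop-cluster e-epenthesis): /p/ and /g/ form a stop–stop cluster, so [e] is inserted between them. /kjamopgoteed/ → kjamopegoteed.
Rule 3 (intervocalic voicing): /p/ is a voiceless stop between vowels /o/ and /e/, so it voices to [b]. /t/ is a voiceless stop between vowels /o/ and /e/, so it voices to [d]. /kjamopegoteed/ → kjamobegodeed.
Rule 4 (final devoicing): /d/ is a voiced obstruent in word-final position, so it devoices to [t]. /kjamobegodeed/ → kjamobegodeet.

kjamobegodeet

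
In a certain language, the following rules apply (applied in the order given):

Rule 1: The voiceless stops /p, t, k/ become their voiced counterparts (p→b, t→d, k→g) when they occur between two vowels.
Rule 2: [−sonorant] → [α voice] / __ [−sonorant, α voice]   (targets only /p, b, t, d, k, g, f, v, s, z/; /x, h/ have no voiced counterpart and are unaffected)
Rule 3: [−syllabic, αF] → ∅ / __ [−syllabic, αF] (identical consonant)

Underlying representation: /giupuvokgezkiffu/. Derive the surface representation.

giubuvogeskifu

Rule 1 (intervocalic voicing): /p/ is a voiceless stop between vowels /u/ and /u/, so it voices to [b]. /giupuvokgezkiffu/ → giubuvokgezkiffu.
Rule 2 (regressive voicing assimilation): /k/ precedes the voiced obstruent /g/, so it voices to [g] by assimilation. /z/ precedes the voiceless obstruent /k/, so it devoices to [s] by assimilation. /giubuvokgezkiffu/ → giubuvoggeskiffu.
Rule 3 (degemination): /gg/ is a geminate; the first /g/ deletes. /ff/ is a geminate; the first /f/ deletes. /giubuvoggeskiffu/ → giubuvogeskifu.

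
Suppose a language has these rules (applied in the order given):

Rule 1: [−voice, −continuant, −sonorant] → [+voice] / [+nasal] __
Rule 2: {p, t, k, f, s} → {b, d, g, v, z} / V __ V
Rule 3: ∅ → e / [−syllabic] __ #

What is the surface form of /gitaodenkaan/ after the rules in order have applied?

gidaodengaane

Rule 1 (post-nasal voicing): /k/ is a voiceless stop immediately after the nasal /n/, so it voices to [g]. /gitaodenkaan/ → gitaodengaan.
Rule 2 (intervocalic voicing): /t/ is a voiceless obstruent between vowels /i/ and /a/, so it voices to [d]. /gitaodengaan/ → gidaodengaan.
Rule 3 (final e-epenthesis): the form ends in the consonant /n/, so [e] is inserted word-finally. /gidaodengaan/ → gidaodengaane.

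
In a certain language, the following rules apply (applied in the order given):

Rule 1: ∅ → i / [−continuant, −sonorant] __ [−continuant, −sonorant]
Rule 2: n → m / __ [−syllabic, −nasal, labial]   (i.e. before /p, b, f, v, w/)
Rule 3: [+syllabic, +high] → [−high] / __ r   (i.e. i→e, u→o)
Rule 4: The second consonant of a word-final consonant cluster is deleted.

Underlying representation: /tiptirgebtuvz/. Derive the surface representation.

Rule 1 (stop-cluster i-epenthesis): /p/ and /t/ form a stop–stop cluster, so [i] is inserted between them. /b/ and /t/ form a stop–stop cluster, so [i] is inserted between them. /tiptirgebtuvz/ → tipitirgebituvz.
Rule 2 (nasal place assimilation): no segment meets the environment; /tipitirgebituvz/ is unchanged.
Rule 3 (pre-rhotic lowering): /i/ is a high vowel immediately before /r/, so it lowers to [e]. /tipitirgebituvz/ → tipitergebituvz.
Rule 4 (final cluster simplification): /z/ is the second consonant of a word-final cluster /vz/, so it deletes. /tipitergebituvz/ → tipitergebituv.

tipitergebituv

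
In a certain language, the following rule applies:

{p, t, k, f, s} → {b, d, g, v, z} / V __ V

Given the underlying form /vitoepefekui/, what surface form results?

/t/ is a voiceless obstruent between vowels /i/ and /o/, so it voices to [d].
/p/ is a voiceless obstruent between vowels /e/ and /e/, so it voices to [b].
/f/ is a voiceless obstruent between vowels /e/ and /e/, so it voices to [v].
/k/ is a voiceless obstruent between vowels /e/ and /u/, so it voices to [g].
Surface form: [vidoebevegui].

vidoebevegui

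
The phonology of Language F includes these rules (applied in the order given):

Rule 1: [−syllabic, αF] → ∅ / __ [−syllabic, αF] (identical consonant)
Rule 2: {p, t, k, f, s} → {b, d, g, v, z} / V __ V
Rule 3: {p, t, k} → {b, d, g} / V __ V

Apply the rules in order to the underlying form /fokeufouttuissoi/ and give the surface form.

Rule 1 (degemination): /tt/ is a geminate; the first /t/ deletes. /ss/ is a geminate; the first /s/ deletes. /fokeufouttuissoi/ → fokeufoutuisoi.
Rule 2 (intervocalic voicing): /k/ is a voiceless obstruent between vowels /o/ and /e/, so it voices to [g]. /f/ is a voiceless obstruent between vowels /u/ and /o/, so it voices to [v]. /t/ is a voiceless obstruent between vowels /u/ and /u/, so it voices to [d]. /s/ is a voiceless obstruent between vowels /i/ and /o/, so it voices to [z]. /fokeufoutuisoi/ → fogeuvouduizoi.
Rule 3 (intervocalic voicing): no segment meets the environment; /fogeuvouduizoi/ is unchanged.

fogeuvouduizoi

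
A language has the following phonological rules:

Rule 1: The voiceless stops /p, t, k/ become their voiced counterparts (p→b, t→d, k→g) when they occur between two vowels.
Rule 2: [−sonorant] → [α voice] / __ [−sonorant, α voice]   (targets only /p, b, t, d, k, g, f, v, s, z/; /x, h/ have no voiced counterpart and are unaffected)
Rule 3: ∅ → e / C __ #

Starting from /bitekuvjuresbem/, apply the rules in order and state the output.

Rule 1 (intervocalic voicing): /t/ is a voiceless stop between vowels /i/ and /e/, so it voices to [d]. /k/ is a voiceless stop between vowels /e/ and /u/, so it voices to [g]. /bitekuvjuresbem/ → bideguvjuresbem.
Rule 2 (regressive voicing assimilation): /s/ precedes the voiced obstruent /b/, so it voices to [z] by assimilation. /bideguvjuresbem/ → bideguvjurezbem.
Rule 3 (final e-epenthesis): the form ends in the consonant /m/, so [e] is inserted word-finally. /bideguvjurezbem/ → bideguvjurezbeme.

bideguvjurezbeme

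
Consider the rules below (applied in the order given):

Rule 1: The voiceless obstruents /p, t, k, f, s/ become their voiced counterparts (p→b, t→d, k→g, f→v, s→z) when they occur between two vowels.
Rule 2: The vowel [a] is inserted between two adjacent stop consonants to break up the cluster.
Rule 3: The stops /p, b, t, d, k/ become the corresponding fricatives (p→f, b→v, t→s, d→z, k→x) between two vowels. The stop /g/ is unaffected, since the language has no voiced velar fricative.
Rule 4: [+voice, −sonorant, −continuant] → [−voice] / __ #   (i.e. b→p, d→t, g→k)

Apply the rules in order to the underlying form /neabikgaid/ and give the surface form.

neavixagait

Rule 1 (intervocalic voicing): no segment meets the environment; /neabikgaid/ is unchanged.
Rule 2 (stop-cluster a-epenthesis): /k/ and /g/ form a stop–stop cluster, so [a] is inserted between them. /neabikgaid/ → neabikagaid.
Rule 3 (intervocalic spirantization): /b/ is a stop between vowels /a/ and /i/, so it spirantizes to the fricative [v]. /k/ is a stop between vowels /i/ and /a/, so it spirantizes to the fricative [x]. /neabikagaid/ → neavixagaid.
Rule 4 (final devoicing): /d/ is a voiced stop in word-final position, so it devoices to [t]. /neavixagaid/ → neavixagait.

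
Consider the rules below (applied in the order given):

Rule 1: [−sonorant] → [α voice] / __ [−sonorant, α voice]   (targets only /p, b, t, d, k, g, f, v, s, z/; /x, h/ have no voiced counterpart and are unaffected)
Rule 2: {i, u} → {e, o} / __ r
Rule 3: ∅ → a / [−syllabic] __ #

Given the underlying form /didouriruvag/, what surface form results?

Rule 1 (regressive voicing assimilation): no segment meets the environment; /didouriruvag/ is unchanged.
Rule 2 (pre-rhotic lowering): /u/ is a high vowel immediately before /r/, so it lowers to [o]. /i/ is a high vowel immediately before /r/, so it lowers to [e]. /didouriruvag/ → didooreruvag.
Rule 3 (final a-epenthesis): the form ends in the consonant /g/, so [a] is inserted word-finally. /didooreruvag/ → didooreruvaga.

didooreruvaga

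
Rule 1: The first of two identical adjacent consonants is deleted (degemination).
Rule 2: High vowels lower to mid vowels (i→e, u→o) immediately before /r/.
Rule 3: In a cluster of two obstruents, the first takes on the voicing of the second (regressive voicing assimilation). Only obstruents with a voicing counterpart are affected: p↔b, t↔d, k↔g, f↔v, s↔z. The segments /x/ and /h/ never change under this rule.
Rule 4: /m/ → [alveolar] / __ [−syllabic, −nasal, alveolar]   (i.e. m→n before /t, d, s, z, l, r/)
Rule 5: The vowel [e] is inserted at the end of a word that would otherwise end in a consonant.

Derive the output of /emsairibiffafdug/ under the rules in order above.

Rule 1 (degemination): /ff/ is a geminate; the first /f/ deletes. /emsairibiffafdug/ → emsairibifafdug.
Rule 2 (pre-rhotic lowering): /i/ is a high vowel immediately before /r/, so it lowers to [e]. /emsairibifafdug/ → emsaeribifafdug.
Rule 3 (regressive voicing assimilation): /f/ precedes the voiced obstruent /d/, so it voices to [v] by assimilation. /emsaeribifafdug/ → emsaeribifavdug.
Rule 4 (nasal place assimilation): /m/ precedes the alveolar consonant /s/, so it assimilates in place to [n]. /emsaeribifavdug/ → ensaeribifavdug.
Rule 5 (final e-epenthesis): the form ends in the consonant /g/, so [e] is inserted word-finally. /ensaeribifavdug/ → ensaeribifavduge.

ensaeribifavduge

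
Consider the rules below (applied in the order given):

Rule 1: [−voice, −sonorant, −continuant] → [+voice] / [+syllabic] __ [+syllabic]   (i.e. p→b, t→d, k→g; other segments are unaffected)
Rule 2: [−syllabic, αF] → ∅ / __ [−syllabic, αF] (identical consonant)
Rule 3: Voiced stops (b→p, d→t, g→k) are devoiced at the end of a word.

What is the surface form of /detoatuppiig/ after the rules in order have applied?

Rule 1 (intervocalic voicing): /t/ is a voiceless stop between vowels /e/ and /o/, so it voices to [d]. /t/ is a voiceless stop between vowels /a/ and /u/, so it voices to [d]. /detoatuppiig/ → dedoaduppiig.
Rule 2 (degemination): /pp/ is a geminate; the first /p/ deletes. /dedoaduppiig/ → dedoadupiig.
Rule 3 (final devoicing): /g/ is a voiced stop in word-final position, so it devoices to [k]. /dedoadupiig/ → dedoadupiik.

dedoadupiik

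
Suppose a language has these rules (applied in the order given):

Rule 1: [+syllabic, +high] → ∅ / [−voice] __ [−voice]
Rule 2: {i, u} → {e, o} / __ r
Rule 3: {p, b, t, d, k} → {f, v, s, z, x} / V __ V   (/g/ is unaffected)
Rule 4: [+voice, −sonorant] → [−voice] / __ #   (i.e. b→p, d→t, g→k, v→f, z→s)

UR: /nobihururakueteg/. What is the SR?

Rule 1 (high vowel syncope): no segment meets the environment; /nobihururakueteg/ is unchanged.
Rule 2 (pre-rhotic lowering): /u/ is a high vowel immediately before /r/, so it lowers to [o]. /u/ is a high vowel immediately before /r/, so it lowers to [o]. /nobihururakueteg/ → nobihororakueteg.
Rule 3 (intervocalic spirantization): /b/ is a stop between vowels /o/ and /i/, so it spirantizes to the fricative [v]. /k/ is a stop between vowels /a/ and /u/, so it spirantizes to the fricative [x]. /t/ is a stop between vowels /e/ and /e/, so it spirantizes to the fricative [s]. /nobihororakueteg/ → novihororaxueseg.
Rule 4 (final devoicing): /g/ is a voiced obstruent in word-final position, so it devoices to [k]. /novihororaxueseg/ → novihororaxuesek.

novihororaxuesek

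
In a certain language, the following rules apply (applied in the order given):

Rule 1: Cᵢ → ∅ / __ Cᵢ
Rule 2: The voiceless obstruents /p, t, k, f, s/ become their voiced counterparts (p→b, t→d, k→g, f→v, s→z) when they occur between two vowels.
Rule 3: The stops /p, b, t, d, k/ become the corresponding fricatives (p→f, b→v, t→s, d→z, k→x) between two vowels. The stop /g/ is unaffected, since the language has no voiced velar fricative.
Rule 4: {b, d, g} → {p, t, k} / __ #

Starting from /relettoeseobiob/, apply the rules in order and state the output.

relezoezeoviop

Rule 1 (degemination): /tt/ is a geminate; the first /t/ deletes. /relettoeseobiob/ → reletoeseobiob.
Rule 2 (intervocalic voicing): /t/ is a voiceless obstruent between vowels /e/ and /o/, so it voices to [d]. /s/ is a voiceless obstruent between vowels /e/ and /e/, so it voices to [z]. /reletoeseobiob/ → reledoezeobiob.
Rule 3 (intervocalic spirantization): /d/ is a stop between vowels /e/ and /o/, so it spirantizes to the fricative [z]. /b/ is a stop between vowels /o/ and /i/, so it spirantizes to the fricative [v]. /reledoezeobiob/ → relezoezeoviob.
Rule 4 (final devoicing): /b/ is a voiced stop in word-final position, so it devoices to [p]. /relezoezeoviob/ → relezoezeoviop.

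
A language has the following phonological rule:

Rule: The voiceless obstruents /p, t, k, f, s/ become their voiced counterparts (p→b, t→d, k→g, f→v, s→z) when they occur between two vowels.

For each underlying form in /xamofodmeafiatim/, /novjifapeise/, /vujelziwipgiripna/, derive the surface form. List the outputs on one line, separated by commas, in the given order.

xamovodmeaviadim, novjivabeize, vujelziwipgiripna

/xamofodmeafiatim/: /f/ is a voiceless obstruent between vowels /o/ and /o/, so it voices to [v]. /f/ is a voiceless obstruent between vowels /a/ and /i/, so it voices to [v]. /t/ is a voiceless obstruent between vowels /a/ and /i/, so it voices to [d]. → [xamovodmeaviadim].
/novjifapeise/: /f/ is a voiceless obstruent between vowels /i/ and /a/, so it voices to [v]. /p/ is a voiceless obstruent between vowels /a/ and /e/, so it voices to [b]. /s/ is a voiceless obstruent between vowels /i/ and /e/, so it voices to [z]. → [novjivabeize].
/vujelziwipgiripna/: the rule's environment is not met; surfaces unchanged as [vujelziwipgiripna].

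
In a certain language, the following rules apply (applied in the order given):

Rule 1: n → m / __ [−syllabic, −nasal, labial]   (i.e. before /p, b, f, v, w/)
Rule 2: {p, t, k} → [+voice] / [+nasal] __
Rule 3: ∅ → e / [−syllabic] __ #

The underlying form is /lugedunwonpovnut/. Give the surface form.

lugedumwombovnute

Rule 1 (nasal place assimilation): /n/ precedes the labial consonant /w/, so it assimilates in place to [m]. /n/ precedes the labial consonant /p/, so it assimilates in place to [m]. /lugedunwonpovnut/ → lugedumwompovnut.
Rule 2 (post-nasal voicing): /p/ is a voiceless stop immediately after the nasal /m/, so it voices to [b]. /lugedumwompovnut/ → lugedumwombovnut.
Rule 3 (final e-epenthesis): the form ends in the consonant /t/, so [e] is inserted word-finally. /lugedumwombovnut/ → lugedumwombovnute.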